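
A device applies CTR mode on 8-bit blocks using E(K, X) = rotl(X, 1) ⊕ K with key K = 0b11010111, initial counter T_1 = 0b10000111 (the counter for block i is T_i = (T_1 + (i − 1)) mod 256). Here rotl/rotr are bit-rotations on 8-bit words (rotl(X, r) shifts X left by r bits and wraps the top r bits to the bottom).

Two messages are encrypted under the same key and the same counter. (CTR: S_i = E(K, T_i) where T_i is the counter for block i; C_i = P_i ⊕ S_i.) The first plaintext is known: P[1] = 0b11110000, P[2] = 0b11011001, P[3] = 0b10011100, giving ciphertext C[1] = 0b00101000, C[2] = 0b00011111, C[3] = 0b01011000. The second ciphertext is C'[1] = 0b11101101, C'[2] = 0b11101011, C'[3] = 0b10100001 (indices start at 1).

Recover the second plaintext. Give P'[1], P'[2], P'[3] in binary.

P'[1] = 0b00110101, P'[2] = 0b00101101, P'[3] = 0b01100101

In CTR with a reused counter, both messages share the same keystream S_i, so C_i ⊕ C'_i = P_i ⊕ P'_i and thus P'_i = P_i ⊕ C_i ⊕ C'_i.
P'[1]: 0b11110000 ⊕ 0b00101000 ⊕ 0b11101101 = 0b00110101.
P'[2]: 0b11011001 ⊕ 0b00011111 ⊕ 0b11101011 = 0b00101101.
P'[3]: 0b10011100 ⊕ 0b01011000 ⊕ 0b10100001 = 0b01100101.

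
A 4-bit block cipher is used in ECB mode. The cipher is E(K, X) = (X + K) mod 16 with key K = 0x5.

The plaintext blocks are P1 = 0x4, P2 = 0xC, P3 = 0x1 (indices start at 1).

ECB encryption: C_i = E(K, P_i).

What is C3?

C3: E(K, 0x1) = 0x6.

C3 = 0x6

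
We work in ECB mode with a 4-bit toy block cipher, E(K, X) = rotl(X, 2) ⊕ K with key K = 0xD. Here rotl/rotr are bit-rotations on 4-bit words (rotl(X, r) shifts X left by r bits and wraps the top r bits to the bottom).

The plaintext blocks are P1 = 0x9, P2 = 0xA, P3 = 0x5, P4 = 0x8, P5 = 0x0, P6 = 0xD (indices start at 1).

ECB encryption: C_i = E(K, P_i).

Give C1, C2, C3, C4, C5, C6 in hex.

C1: E(K, 0x9) = 0xB.
C2: E(K, 0xA) = 0x7.
C3: E(K, 0x5) = 0x8.
C4: E(K, 0x8) = 0xF.
C5: E(K, 0x0) = 0xD.
C6: E(K, 0xD) = 0xA.

C1 = 0xB, C2 = 0x7, C3 = 0x8, C4 = 0xF, C5 = 0xD, C6 = 0xA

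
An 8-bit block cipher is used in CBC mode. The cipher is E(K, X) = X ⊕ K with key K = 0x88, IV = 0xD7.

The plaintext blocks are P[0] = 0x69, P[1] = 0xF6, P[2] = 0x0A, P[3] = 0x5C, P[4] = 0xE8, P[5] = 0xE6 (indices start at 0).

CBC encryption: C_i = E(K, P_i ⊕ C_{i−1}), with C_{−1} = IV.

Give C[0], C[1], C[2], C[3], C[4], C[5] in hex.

C[0]: P[0] ⊕ 0xD7 = 0xBE; E(K, 0xBE) = 0x36.
C[1]: P[1] ⊕ 0x36 = 0xC0; E(K, 0xC0) = 0x48.
C[2]: P[2] ⊕ 0x48 = 0x42; E(K, 0x42) = 0xCA.
C[3]: P[3] ⊕ 0xCA = 0x96; E(K, 0x96) = 0x1E.
C[4]: P[4] ⊕ 0x1E = 0xF6; E(K, 0xF6) = 0x7E.
C[5]: P[5] ⊕ 0x7E = 0x98; E(K, 0x98) = 0x10.

C[0] = 0x36, C[1] = 0x48, C[2] = 0xCA, C[3] = 0x1E, C[4] = 0x7E, C[5] = 0x10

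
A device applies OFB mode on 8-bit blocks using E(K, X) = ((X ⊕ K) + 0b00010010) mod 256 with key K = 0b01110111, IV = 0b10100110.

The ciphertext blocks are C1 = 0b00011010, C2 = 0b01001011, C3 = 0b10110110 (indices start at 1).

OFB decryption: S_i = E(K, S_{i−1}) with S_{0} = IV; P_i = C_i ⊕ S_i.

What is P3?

P1: S = E(K, 0b10100110) = 0b11100011; 0b00011010 ⊕ 0b11100011 = 0b11111001.
P2: S = E(K, 0b11100011) = 0b10100110; 0b01001011 ⊕ 0b10100110 = 0b11101101.
P3: S = E(K, 0b10100110) = 0b11100011; 0b10110110 ⊕ 0b11100011 = 0b01010101.

P3 = 0b01010101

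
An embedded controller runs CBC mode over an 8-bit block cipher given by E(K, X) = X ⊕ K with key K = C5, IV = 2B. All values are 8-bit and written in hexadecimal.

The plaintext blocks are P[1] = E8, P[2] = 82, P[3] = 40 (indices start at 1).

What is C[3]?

CBC encryption: C_i = E(K, P_i ⊕ C_{i−1}), with C_{0} = IV.
C[1]: P[1] ⊕ 2B = C3; E(K, C3) = 06.
C[2]: P[2] ⊕ 06 = 84; E(K, 84) = 41.
C[3]: P[3] ⊕ 41 = 01; E(K, 01) = C4.

C[3] = C4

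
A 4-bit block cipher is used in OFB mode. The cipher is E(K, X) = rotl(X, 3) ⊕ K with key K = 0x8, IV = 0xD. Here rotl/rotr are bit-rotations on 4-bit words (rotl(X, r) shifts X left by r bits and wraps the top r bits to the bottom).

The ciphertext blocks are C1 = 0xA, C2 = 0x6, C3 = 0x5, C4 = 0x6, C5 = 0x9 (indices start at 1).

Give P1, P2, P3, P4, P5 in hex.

P1 = 0xC, P2 = 0xD, P3 = 0x0, P4 = 0x4, P5 = 0x0

OFB decryption: S_i = E(K, S_{i−1}) with S_{0} = IV; P_i = C_i ⊕ S_i.
P1: S = E(K, 0xD) = 0x6; 0xA ⊕ 0x6 = 0xC.
P2: S = E(K, 0x6) = 0xB; 0x6 ⊕ 0xB = 0xD.
P3: S = E(K, 0xB) = 0x5; 0x5 ⊕ 0x5 = 0x0.
P4: S = E(K, 0x5) = 0x2; 0x6 ⊕ 0x2 = 0x4.
P5: S = E(K, 0x2) = 0x9; 0x9 ⊕ 0x9 = 0x0.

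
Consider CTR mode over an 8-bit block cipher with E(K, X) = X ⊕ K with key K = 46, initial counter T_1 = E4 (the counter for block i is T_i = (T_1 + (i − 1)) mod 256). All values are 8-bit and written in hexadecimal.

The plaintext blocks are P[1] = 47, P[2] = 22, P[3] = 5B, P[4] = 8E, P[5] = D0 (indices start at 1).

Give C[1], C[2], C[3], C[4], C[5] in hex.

C[1] = E5, C[2] = 81, C[3] = FB, C[4] = 2F, C[5] = 7E

CTR encryption: S_i = E(K, T_i) where T_i is the counter for block i; C_i = P_i ⊕ S_i.
C[1]: T = E4, S = E(K, T) = A2; 47 ⊕ A2 = E5.
C[2]: T = E5, S = E(K, T) = A3; 22 ⊕ A3 = 81.
C[3]: T = E6, S = E(K, T) = A0; 5B ⊕ A0 = FB.
C[4]: T = E7, S = E(K, T) = A1; 8E ⊕ A1 = 2F.
C[5]: T = E8, S = E(K, T) = AE; D0 ⊕ AE = 7E.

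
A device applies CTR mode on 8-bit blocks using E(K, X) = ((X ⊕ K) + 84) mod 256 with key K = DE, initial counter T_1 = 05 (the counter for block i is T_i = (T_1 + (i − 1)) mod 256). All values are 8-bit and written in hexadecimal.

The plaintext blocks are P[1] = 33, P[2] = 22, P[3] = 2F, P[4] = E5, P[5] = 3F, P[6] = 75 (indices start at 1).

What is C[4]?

CTR encryption: S_i = E(K, T_i) where T_i is the counter for block i; C_i = P_i ⊕ S_i.
C[1]: T = 05, S = E(K, T) = 5F; 33 ⊕ 5F = 6C.
C[2]: T = 06, S = E(K, T) = 5C; 22 ⊕ 5C = 7E.
C[3]: T = 07, S = E(K, T) = 5D; 2F ⊕ 5D = 72.
C[4]: T = 08, S = E(K, T) = 5A; E5 ⊕ 5A = BF.

C[4] = BF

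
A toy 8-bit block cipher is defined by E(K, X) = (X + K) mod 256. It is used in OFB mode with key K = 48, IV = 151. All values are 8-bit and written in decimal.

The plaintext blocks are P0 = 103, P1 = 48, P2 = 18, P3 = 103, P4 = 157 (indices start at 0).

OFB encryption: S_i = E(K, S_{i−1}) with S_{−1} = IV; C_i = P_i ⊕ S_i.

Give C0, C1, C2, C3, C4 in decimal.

C0 = 160, C1 = 199, C2 = 53, C3 = 48, C4 = 26

C0: S = E(K, 151) = 199; 103 ⊕ 199 = 160.
C1: S = E(K, 199) = 247; 48 ⊕ 247 = 199.
C2: S = E(K, 247) = 39; 18 ⊕ 39 = 53.
C3: S = E(K, 39) = 87; 103 ⊕ 87 = 48.
C4: S = E(K, 87) = 135; 157 ⊕ 135 = 26.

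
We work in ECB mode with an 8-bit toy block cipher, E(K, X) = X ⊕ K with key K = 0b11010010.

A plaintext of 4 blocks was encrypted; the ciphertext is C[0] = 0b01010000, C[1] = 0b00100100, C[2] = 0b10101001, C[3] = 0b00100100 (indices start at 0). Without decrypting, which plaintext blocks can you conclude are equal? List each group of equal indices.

P[1] = P[3]

ECB encrypts each block independently with the same key, so equal ciphertext blocks imply equal plaintext blocks.
C[1] = C[3] = 0b00100100, so P[1] = P[3].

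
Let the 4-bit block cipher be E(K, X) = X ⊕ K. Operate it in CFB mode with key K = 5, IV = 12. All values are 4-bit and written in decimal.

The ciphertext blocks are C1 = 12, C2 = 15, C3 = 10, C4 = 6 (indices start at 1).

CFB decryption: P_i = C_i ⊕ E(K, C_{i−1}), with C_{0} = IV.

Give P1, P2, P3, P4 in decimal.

P1: E(K, 12) = 9; 12 ⊕ 9 = 5.
P2: E(K, 12) = 9; 15 ⊕ 9 = 6.
P3: E(K, 15) = 10; 10 ⊕ 10 = 0.
P4: E(K, 10) = 15; 6 ⊕ 15 = 9.

P1 = 5, P2 = 6, P3 = 0, P4 = 9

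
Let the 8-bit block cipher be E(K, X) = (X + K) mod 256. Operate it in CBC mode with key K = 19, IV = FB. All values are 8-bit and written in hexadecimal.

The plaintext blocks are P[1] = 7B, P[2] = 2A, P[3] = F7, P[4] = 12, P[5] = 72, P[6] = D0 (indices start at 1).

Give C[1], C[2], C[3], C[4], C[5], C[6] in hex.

CBC encryption: C_i = E(K, P_i ⊕ C_{i−1}), with C_{0} = IV.
C[1]: P[1] ⊕ FB = 80; E(K, 80) = 99.
C[2]: P[2] ⊕ 99 = B3; E(K, B3) = CC.
C[3]: P[3] ⊕ CC = 3B; E(K, 3B) = 54.
C[4]: P[4] ⊕ 54 = 46; E(K, 46) = 5F.
C[5]: P[5] ⊕ 5F = 2D; E(K, 2D) = 46.
C[6]: P[6] ⊕ 46 = 96; E(K, 96) = AF.

C[1] = 99, C[2] = CC, C[3] = 54, C[4] = 5F, C[5] = 46, C[6] = AF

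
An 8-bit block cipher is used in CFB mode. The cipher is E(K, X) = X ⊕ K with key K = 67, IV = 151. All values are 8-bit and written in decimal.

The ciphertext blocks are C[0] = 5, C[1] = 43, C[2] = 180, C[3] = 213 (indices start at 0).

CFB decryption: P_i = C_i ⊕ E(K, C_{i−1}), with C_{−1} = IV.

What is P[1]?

P[1]: E(K, 5) = 70; 43 ⊕ 70 = 109.

P[1] = 109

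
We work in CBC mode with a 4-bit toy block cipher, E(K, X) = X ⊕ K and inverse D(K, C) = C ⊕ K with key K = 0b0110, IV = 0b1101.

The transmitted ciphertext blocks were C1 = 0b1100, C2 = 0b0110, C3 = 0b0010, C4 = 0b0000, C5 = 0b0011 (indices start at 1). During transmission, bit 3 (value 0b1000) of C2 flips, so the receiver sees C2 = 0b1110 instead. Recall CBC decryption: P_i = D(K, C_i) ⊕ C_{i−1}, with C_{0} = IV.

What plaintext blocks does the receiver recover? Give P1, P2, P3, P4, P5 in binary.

P1 = 0b0111, P2 = 0b0100, P3 = 0b1010, P4 = 0b0100, P5 = 0b0101

Only C2 changed, to 0b1110. In CBC, a change in C_i garbles P_i and flips the same bit in P_{i+1}. Decrypting the received ciphertext:
P1: D(K, 0b1100) = 0b1010; 0b1010 ⊕ 0b1101 = 0b0111.
P2: D(K, 0b1110) = 0b1000; 0b1000 ⊕ 0b1100 = 0b0100.
P3: D(K, 0b0010) = 0b0100; 0b0100 ⊕ 0b1110 = 0b1010.
P4: D(K, 0b0000) = 0b0110; 0b0110 ⊕ 0b0010 = 0b0100.
P5: D(K, 0b0011) = 0b0101; 0b0101 ⊕ 0b0000 = 0b0101.
Blocks that differ from the original plaintext: P2, P3.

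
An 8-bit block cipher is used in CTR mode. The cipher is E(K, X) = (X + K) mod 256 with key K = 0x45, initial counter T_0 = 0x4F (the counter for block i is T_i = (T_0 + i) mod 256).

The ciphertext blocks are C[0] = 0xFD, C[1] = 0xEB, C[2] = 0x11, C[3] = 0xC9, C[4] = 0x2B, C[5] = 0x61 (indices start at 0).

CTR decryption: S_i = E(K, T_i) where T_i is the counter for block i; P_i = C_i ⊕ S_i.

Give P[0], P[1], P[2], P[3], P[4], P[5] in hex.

P[0]: T = 0x4F, S = E(K, T) = 0x94; 0xFD ⊕ 0x94 = 0x69.
P[1]: T = 0x50, S = E(K, T) = 0x95; 0xEB ⊕ 0x95 = 0x7E.
P[2]: T = 0x51, S = E(K, T) = 0x96; 0x11 ⊕ 0x96 = 0x87.
P[3]: T = 0x52, S = E(K, T) = 0x97; 0xC9 ⊕ 0x97 = 0x5E.
P[4]: T = 0x53, S = E(K, T) = 0x98; 0x2B ⊕ 0x98 = 0xB3.
P[5]: T = 0x54, S = E(K, T) = 0x99; 0x61 ⊕ 0x99 = 0xF8.

P[0] = 0x69, P[1] = 0x7E, P[2] = 0x87, P[3] = 0x5E, P[4] = 0xB3, P[5] = 0xF8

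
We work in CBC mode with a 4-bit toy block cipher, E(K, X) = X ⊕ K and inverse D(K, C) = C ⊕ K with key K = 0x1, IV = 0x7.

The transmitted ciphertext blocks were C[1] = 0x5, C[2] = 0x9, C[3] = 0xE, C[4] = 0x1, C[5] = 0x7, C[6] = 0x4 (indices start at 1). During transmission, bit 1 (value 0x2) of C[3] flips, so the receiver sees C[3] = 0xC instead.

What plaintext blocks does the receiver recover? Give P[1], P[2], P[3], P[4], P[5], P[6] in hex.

P[1] = 0x3, P[2] = 0xD, P[3] = 0x4, P[4] = 0xC, P[5] = 0x7, P[6] = 0x2

CBC decryption: P_i = D(K, C_i) ⊕ C_{i−1}, with C_{0} = IV.
Only C[3] changed, to 0xC. In CBC, a change in C_i garbles P_i and flips the same bit in P_{i+1}. Decrypting the received ciphertext:
P[1]: D(K, 0x5) = 0x4; 0x4 ⊕ 0x7 = 0x3.
P[2]: D(K, 0x9) = 0x8; 0x8 ⊕ 0x5 = 0xD.
P[3]: D(K, 0xC) = 0xD; 0xD ⊕ 0x9 = 0x4.
P[4]: D(K, 0x1) = 0x0; 0x0 ⊕ 0xC = 0xC.
P[5]: D(K, 0x7) = 0x6; 0x6 ⊕ 0x1 = 0x7.
P[6]: D(K, 0x4) = 0x5; 0x5 ⊕ 0x7 = 0x2.
Blocks that differ from the original plaintext: P[3], P[4].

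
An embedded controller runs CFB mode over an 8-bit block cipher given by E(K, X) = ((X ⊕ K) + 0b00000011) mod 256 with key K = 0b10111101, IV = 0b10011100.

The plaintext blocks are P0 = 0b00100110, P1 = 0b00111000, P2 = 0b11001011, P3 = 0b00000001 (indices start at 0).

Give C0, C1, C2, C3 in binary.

C0 = 0b00000010, C1 = 0b11111010, C2 = 0b10000001, C3 = 0b00111110

CFB encryption: C_i = P_i ⊕ E(K, C_{i−1}), with C_{−1} = IV.
C0: E(K, 0b10011100) = 0b00100100; 0b00100110 ⊕ 0b00100100 = 0b00000010.
C1: E(K, 0b00000010) = 0b11000010; 0b00111000 ⊕ 0b11000010 = 0b11111010.
C2: E(K, 0b11111010) = 0b01001010; 0b11001011 ⊕ 0b01001010 = 0b10000001.
C3: E(K, 0b10000001) = 0b00111111; 0b00000001 ⊕ 0b00111111 = 0b00111110.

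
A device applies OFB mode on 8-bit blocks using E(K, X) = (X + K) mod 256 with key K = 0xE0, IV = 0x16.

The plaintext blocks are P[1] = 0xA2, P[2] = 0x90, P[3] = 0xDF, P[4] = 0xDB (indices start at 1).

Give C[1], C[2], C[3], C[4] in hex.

OFB encryption: S_i = E(K, S_{i−1}) with S_{0} = IV; C_i = P_i ⊕ S_i.
C[1]: S = E(K, 0x16) = 0xF6; 0xA2 ⊕ 0xF6 = 0x54.
C[2]: S = E(K, 0xF6) = 0xD6; 0x90 ⊕ 0xD6 = 0x46.
C[3]: S = E(K, 0xD6) = 0xB6; 0xDF ⊕ 0xB6 = 0x69.
C[4]: S = E(K, 0xB6) = 0x96; 0xDB ⊕ 0x96 = 0x4D.

C[1] = 0x54, C[2] = 0x46, C[3] = 0x69, C[4] = 0x4D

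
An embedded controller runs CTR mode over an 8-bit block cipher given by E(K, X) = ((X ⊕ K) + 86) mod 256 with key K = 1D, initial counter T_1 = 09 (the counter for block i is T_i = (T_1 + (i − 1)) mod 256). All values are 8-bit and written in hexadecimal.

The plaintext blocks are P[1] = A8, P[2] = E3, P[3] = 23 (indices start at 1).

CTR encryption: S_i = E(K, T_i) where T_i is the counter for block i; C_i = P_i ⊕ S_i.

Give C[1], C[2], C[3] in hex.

C[1]: T = 09, S = E(K, T) = 9A; A8 ⊕ 9A = 32.
C[2]: T = 0A, S = E(K, T) = 9D; E3 ⊕ 9D = 7E.
C[3]: T = 0B, S = E(K, T) = 9C; 23 ⊕ 9C = BF.

C[1] = 32, C[2] = 7E, C[3] = BF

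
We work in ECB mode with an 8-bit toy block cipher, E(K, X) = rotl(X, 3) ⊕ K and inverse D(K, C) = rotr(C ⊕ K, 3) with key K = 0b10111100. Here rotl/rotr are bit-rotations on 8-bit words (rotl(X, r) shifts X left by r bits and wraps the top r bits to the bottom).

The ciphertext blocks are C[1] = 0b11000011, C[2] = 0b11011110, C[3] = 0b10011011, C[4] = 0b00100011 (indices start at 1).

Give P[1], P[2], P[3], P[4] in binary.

P[1] = 0b11101111, P[2] = 0b01001100, P[3] = 0b11100100, P[4] = 0b11110011

ECB decryption: P_i = D(K, C_i).
P[1]: D(K, 0b11000011) = 0b11101111.
P[2]: D(K, 0b11011110) = 0b01001100.
P[3]: D(K, 0b10011011) = 0b11100100.
P[4]: D(K, 0b00100011) = 0b11110011.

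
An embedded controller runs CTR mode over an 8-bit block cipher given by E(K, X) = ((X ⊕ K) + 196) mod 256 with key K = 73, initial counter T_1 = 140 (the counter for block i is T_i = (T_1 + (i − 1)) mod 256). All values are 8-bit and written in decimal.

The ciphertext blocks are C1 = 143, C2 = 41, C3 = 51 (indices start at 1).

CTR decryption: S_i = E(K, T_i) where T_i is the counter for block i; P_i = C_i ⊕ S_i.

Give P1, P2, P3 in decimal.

P1: T = 140, S = E(K, T) = 137; 143 ⊕ 137 = 6.
P2: T = 141, S = E(K, T) = 136; 41 ⊕ 136 = 161.
P3: T = 142, S = E(K, T) = 139; 51 ⊕ 139 = 184.

P1 = 6, P2 = 161, P3 = 184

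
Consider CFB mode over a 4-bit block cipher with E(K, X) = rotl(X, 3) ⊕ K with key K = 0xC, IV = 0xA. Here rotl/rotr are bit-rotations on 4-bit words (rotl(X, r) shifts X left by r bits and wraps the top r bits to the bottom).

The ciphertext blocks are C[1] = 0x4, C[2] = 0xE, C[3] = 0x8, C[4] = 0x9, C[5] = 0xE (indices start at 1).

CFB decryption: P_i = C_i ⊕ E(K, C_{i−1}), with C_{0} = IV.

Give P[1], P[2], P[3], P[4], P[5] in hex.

P[1]: E(K, 0xA) = 0x9; 0x4 ⊕ 0x9 = 0xD.
P[2]: E(K, 0x4) = 0xE; 0xE ⊕ 0xE = 0x0.
P[3]: E(K, 0xE) = 0xB; 0x8 ⊕ 0xB = 0x3.
P[4]: E(K, 0x8) = 0x8; 0x9 ⊕ 0x8 = 0x1.
P[5]: E(K, 0x9) = 0x0; 0xE ⊕ 0x0 = 0xE.

P[1] = 0xD, P[2] = 0x0, P[3] = 0x3, P[4] = 0x1, P[5] = 0xE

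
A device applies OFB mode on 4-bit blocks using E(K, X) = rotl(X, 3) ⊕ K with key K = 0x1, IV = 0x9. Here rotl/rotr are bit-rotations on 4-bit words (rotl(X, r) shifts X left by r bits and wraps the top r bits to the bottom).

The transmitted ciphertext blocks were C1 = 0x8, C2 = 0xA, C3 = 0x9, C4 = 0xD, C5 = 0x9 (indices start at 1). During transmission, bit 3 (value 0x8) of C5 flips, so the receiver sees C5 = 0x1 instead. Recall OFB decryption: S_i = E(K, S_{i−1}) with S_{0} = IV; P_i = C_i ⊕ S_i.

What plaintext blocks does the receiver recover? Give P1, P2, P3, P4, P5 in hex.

Only C5 changed, to 0x1. In OFB, a change in C_i flips the same bit in P_i only; the keystream is unaffected. Decrypting the received ciphertext:
P1: S = E(K, 0x9) = 0xD; 0x8 ⊕ 0xD = 0x5.
P2: S = E(K, 0xD) = 0xF; 0xA ⊕ 0xF = 0x5.
P3: S = E(K, 0xF) = 0xE; 0x9 ⊕ 0xE = 0x7.
P4: S = E(K, 0xE) = 0x6; 0xD ⊕ 0x6 = 0xB.
P5: S = E(K, 0x6) = 0x2; 0x1 ⊕ 0x2 = 0x3.
Blocks that differ from the original plaintext: P5.

P1 = 0x5, P2 = 0x5, P3 = 0x7, P4 = 0xB, P5 = 0x3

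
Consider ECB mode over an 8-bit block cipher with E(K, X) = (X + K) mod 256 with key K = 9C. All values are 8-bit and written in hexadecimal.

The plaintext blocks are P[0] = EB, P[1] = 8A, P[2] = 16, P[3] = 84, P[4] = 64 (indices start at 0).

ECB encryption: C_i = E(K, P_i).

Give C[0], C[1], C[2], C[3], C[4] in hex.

C[0]: E(K, EB) = 87.
C[1]: E(K, 8A) = 26.
C[2]: E(K, 16) = B2.
C[3]: E(K, 84) = 20.
C[4]: E(K, 64) = 00.

C[0] = 87, C[1] = 26, C[2] = B2, C[3] = 20, C[4] = 00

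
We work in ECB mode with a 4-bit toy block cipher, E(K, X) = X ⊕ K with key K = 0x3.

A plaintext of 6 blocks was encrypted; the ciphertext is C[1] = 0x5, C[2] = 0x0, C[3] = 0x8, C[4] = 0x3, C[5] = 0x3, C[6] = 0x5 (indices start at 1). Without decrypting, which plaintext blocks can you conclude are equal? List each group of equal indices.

ECB encrypts each block independently with the same key, so equal ciphertext blocks imply equal plaintext blocks.
C[1] = C[6] = 0x5, so P[1] = P[6].
C[4] = C[5] = 0x3, so P[4] = P[5].

P[1] = P[6]; P[4] = P[5]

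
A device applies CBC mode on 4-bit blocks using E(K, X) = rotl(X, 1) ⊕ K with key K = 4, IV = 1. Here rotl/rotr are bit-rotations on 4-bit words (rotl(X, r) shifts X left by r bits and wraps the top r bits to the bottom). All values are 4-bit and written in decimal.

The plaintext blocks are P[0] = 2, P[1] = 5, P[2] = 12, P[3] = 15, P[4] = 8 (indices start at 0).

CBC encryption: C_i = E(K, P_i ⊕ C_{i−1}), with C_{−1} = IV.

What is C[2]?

C[2] = 8

C[0]: P[0] ⊕ 1 = 3; E(K, 3) = 2.
C[1]: P[1] ⊕ 2 = 7; E(K, 7) = 10.
C[2]: P[2] ⊕ 10 = 6; E(K, 6) = 8.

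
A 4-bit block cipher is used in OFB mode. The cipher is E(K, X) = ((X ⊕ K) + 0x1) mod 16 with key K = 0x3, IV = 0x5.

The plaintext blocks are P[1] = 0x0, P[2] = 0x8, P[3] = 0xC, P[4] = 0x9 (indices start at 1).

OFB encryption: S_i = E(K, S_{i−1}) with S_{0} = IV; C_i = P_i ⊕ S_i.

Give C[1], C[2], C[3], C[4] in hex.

C[1] = 0x7, C[2] = 0xD, C[3] = 0xB, C[4] = 0xC

C[1]: S = E(K, 0x5) = 0x7; 0x0 ⊕ 0x7 = 0x7.
C[2]: S = E(K, 0x7) = 0x5; 0x8 ⊕ 0x5 = 0xD.
C[3]: S = E(K, 0x5) = 0x7; 0xC ⊕ 0x7 = 0xB.
C[4]: S = E(K, 0x7) = 0x5; 0x9 ⊕ 0x5 = 0xC.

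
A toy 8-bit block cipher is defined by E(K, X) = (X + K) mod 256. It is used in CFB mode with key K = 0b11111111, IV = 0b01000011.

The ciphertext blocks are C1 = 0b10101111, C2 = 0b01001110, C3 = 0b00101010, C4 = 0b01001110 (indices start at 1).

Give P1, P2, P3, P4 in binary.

P1 = 0b11101101, P2 = 0b11100000, P3 = 0b01100111, P4 = 0b01100111

CFB decryption: P_i = C_i ⊕ E(K, C_{i−1}), with C_{0} = IV.
P1: E(K, 0b01000011) = 0b01000010; 0b10101111 ⊕ 0b01000010 = 0b11101101.
P2: E(K, 0b10101111) = 0b10101110; 0b01001110 ⊕ 0b10101110 = 0b11100000.
P3: E(K, 0b01001110) = 0b01001101; 0b00101010 ⊕ 0b01001101 = 0b01100111.
P4: E(K, 0b00101010) = 0b00101001; 0b01001110 ⊕ 0b00101001 = 0b01100111.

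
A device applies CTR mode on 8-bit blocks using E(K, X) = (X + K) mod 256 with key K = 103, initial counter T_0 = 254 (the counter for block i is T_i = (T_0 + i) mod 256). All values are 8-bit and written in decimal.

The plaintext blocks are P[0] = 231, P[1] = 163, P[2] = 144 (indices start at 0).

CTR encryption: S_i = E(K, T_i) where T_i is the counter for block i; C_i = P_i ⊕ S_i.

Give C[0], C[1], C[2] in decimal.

C[0]: T = 254, S = E(K, T) = 101; 231 ⊕ 101 = 130.
C[1]: T = 255, S = E(K, T) = 102; 163 ⊕ 102 = 197.
C[2]: T = 0, S = E(K, T) = 103; 144 ⊕ 103 = 247.

C[0] = 130, C[1] = 197, C[2] = 247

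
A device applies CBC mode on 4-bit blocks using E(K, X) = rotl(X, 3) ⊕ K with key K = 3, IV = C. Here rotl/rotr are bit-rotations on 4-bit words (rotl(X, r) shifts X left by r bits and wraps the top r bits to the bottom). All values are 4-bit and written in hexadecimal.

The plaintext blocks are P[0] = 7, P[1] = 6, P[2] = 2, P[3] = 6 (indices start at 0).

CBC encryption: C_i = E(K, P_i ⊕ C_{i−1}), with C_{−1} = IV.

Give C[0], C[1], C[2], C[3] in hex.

C[0] = E, C[1] = 7, C[2] = 9, C[3] = C

C[0]: P[0] ⊕ C = B; E(K, B) = E.
C[1]: P[1] ⊕ E = 8; E(K, 8) = 7.
C[2]: P[2] ⊕ 7 = 5; E(K, 5) = 9.
C[3]: P[3] ⊕ 9 = F; E(K, F) = C.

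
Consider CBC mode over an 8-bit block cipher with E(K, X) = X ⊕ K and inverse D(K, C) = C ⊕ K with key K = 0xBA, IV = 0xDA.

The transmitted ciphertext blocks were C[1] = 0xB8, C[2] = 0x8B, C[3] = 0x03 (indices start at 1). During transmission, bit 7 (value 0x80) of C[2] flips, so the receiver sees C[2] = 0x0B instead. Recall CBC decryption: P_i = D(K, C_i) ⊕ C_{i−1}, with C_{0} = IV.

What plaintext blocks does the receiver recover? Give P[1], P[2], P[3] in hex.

P[1] = 0xD8, P[2] = 0x09, P[3] = 0xB2

Only C[2] changed, to 0x0B. In CBC, a change in C_i garbles P_i and flips the same bit in P_{i+1}. Decrypting the received ciphertext:
P[1]: D(K, 0xB8) = 0x02; 0x02 ⊕ 0xDA = 0xD8.
P[2]: D(K, 0x0B) = 0xB1; 0xB1 ⊕ 0xB8 = 0x09.
P[3]: D(K, 0x03) = 0xB9; 0xB9 ⊕ 0x0B = 0xB2.
Blocks that differ from the original plaintext: P[2], P[3].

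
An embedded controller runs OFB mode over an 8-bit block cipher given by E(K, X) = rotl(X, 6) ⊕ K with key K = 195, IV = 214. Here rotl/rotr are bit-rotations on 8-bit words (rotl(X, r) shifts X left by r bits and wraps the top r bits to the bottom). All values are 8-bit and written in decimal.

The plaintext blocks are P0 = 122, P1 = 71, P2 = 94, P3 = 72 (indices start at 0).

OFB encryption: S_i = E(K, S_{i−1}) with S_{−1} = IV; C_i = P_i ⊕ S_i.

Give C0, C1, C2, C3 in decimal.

C0: S = E(K, 214) = 118; 122 ⊕ 118 = 12.
C1: S = E(K, 118) = 94; 71 ⊕ 94 = 25.
C2: S = E(K, 94) = 84; 94 ⊕ 84 = 10.
C3: S = E(K, 84) = 214; 72 ⊕ 214 = 158.

C0 = 12, C1 = 25, C2 = 10, C3 = 158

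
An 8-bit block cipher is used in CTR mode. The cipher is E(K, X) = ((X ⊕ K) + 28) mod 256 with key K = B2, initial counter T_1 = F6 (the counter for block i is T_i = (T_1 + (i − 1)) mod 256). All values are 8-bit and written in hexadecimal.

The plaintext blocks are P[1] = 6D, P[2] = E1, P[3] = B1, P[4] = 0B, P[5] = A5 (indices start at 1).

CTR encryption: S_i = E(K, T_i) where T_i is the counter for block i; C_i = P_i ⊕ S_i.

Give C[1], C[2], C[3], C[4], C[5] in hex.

C[1] = 01, C[2] = 8C, C[3] = C3, C[4] = 78, C[5] = D5

C[1]: T = F6, S = E(K, T) = 6C; 6D ⊕ 6C = 01.
C[2]: T = F7, S = E(K, T) = 6D; E1 ⊕ 6D = 8C.
C[3]: T = F8, S = E(K, T) = 72; B1 ⊕ 72 = C3.
C[4]: T = F9, S = E(K, T) = 73; 0B ⊕ 73 = 78.
C[5]: T = FA, S = E(K, T) = 70; A5 ⊕ 70 = D5.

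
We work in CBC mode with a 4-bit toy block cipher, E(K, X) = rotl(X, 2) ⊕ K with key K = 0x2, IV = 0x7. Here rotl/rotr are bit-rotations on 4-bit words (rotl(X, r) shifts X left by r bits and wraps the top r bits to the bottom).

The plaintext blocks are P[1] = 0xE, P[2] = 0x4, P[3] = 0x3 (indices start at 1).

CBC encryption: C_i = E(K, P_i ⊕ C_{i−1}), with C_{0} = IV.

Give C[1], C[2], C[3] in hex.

C[1] = 0x4, C[2] = 0x2, C[3] = 0x6

C[1]: P[1] ⊕ 0x7 = 0x9; E(K, 0x9) = 0x4.
C[2]: P[2] ⊕ 0x4 = 0x0; E(K, 0x0) = 0x2.
C[3]: P[3] ⊕ 0x2 = 0x1; E(K, 0x1) = 0x6.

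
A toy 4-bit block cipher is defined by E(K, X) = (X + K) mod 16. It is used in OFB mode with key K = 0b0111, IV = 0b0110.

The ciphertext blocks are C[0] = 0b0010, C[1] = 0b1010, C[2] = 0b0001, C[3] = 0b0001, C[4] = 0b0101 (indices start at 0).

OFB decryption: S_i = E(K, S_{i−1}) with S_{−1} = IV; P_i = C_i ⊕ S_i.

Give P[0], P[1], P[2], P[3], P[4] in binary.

P[0]: S = E(K, 0b0110) = 0b1101; 0b0010 ⊕ 0b1101 = 0b1111.
P[1]: S = E(K, 0b1101) = 0b0100; 0b1010 ⊕ 0b0100 = 0b1110.
P[2]: S = E(K, 0b0100) = 0b1011; 0b0001 ⊕ 0b1011 = 0b1010.
P[3]: S = E(K, 0b1011) = 0b0010; 0b0001 ⊕ 0b0010 = 0b0011.
P[4]: S = E(K, 0b0010) = 0b1001; 0b0101 ⊕ 0b1001 = 0b1100.

P[0] = 0b1111, P[1] = 0b1110, P[2] = 0b1010, P[3] = 0b0011, P[4] = 0b1100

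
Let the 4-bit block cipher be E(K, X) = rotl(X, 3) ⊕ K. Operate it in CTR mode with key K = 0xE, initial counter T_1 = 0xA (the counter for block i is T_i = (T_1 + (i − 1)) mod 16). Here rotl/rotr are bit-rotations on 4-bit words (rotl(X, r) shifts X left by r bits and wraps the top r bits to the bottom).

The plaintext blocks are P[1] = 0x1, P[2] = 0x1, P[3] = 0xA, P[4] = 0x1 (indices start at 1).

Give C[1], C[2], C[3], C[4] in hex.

CTR encryption: S_i = E(K, T_i) where T_i is the counter for block i; C_i = P_i ⊕ S_i.
C[1]: T = 0xA, S = E(K, T) = 0xB; 0x1 ⊕ 0xB = 0xA.
C[2]: T = 0xB, S = E(K, T) = 0x3; 0x1 ⊕ 0x3 = 0x2.
C[3]: T = 0xC, S = E(K, T) = 0x8; 0xA ⊕ 0x8 = 0x2.
C[4]: T = 0xD, S = E(K, T) = 0x0; 0x1 ⊕ 0x0 = 0x1.

C[1] = 0xA, C[2] = 0x2, C[3] = 0x2, C[4] = 0x1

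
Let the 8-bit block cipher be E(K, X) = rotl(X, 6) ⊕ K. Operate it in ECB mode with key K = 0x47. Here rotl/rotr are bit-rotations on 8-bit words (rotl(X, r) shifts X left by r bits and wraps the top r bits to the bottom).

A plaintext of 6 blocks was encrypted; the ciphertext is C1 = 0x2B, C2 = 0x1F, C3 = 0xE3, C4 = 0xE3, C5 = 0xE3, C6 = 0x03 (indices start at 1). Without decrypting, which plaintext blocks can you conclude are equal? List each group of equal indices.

P3 = P4 = P5

ECB encrypts each block independently with the same key, so equal ciphertext blocks imply equal plaintext blocks.
C3 = C4 = C5 = 0xE3, so P3 = P4 = P5.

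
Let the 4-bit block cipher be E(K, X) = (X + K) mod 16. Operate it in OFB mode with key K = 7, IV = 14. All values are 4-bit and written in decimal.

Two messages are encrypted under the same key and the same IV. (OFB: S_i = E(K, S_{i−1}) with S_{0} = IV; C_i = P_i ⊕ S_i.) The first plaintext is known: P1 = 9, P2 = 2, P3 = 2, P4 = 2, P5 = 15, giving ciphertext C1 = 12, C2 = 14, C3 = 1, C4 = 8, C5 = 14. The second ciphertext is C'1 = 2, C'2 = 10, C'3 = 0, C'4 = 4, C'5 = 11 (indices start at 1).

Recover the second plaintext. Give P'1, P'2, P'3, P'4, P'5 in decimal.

In OFB with a reused IV, both messages share the same keystream S_i, so C_i ⊕ C'_i = P_i ⊕ P'_i and thus P'_i = P_i ⊕ C_i ⊕ C'_i.
P'1: 9 ⊕ 12 ⊕ 2 = 7.
P'2: 2 ⊕ 14 ⊕ 10 = 6.
P'3: 2 ⊕ 1 ⊕ 0 = 3.
P'4: 2 ⊕ 8 ⊕ 4 = 14.
P'5: 15 ⊕ 14 ⊕ 11 = 10.

P'1 = 7, P'2 = 6, P'3 = 3, P'4 = 14, P'5 = 10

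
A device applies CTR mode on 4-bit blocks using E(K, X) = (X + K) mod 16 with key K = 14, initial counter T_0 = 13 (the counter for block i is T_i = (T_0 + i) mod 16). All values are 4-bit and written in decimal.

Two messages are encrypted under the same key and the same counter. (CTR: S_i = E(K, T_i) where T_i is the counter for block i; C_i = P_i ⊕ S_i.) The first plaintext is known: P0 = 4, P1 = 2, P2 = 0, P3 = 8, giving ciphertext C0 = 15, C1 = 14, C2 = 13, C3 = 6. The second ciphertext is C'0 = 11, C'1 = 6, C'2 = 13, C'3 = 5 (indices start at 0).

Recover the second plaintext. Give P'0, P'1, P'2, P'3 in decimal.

In CTR with a reused counter, both messages share the same keystream S_i, so C_i ⊕ C'_i = P_i ⊕ P'_i and thus P'_i = P_i ⊕ C_i ⊕ C'_i.
P'0: 4 ⊕ 15 ⊕ 11 = 0.
P'1: 2 ⊕ 14 ⊕ 6 = 10.
P'2: 0 ⊕ 13 ⊕ 13 = 0.
P'3: 8 ⊕ 6 ⊕ 5 = 11.

P'0 = 0, P'1 = 10, P'2 = 0, P'3 = 11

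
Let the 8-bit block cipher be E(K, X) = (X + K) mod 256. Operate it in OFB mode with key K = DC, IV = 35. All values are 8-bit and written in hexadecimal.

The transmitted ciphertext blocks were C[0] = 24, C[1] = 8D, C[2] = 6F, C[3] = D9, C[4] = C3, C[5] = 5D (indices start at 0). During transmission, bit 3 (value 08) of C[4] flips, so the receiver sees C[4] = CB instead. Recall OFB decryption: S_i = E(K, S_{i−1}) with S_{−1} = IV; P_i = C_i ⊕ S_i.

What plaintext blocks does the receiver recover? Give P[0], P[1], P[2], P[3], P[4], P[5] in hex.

Only C[4] changed, to CB. In OFB, a change in C_i flips the same bit in P_i only; the keystream is unaffected. Decrypting the received ciphertext:
P[0]: S = E(K, 35) = 11; 24 ⊕ 11 = 35.
P[1]: S = E(K, 11) = ED; 8D ⊕ ED = 60.
P[2]: S = E(K, ED) = C9; 6F ⊕ C9 = A6.
P[3]: S = E(K, C9) = A5; D9 ⊕ A5 = 7C.
P[4]: S = E(K, A5) = 81; CB ⊕ 81 = 4A.
P[5]: S = E(K, 81) = 5D; 5D ⊕ 5D = 00.
Blocks that differ from the original plaintext: P[4].

P[0] = 35, P[1] = 60, P[2] = A6, P[3] = 7C, P[4] = 4A, P[5] = 00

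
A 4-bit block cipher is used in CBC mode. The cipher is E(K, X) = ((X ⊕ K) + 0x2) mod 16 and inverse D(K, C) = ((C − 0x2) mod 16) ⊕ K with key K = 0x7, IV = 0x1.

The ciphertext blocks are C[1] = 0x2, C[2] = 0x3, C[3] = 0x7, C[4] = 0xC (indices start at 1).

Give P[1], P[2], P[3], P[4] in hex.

CBC decryption: P_i = D(K, C_i) ⊕ C_{i−1}, with C_{0} = IV.
P[1]: D(K, 0x2) = 0x7; 0x7 ⊕ 0x1 = 0x6.
P[2]: D(K, 0x3) = 0x6; 0x6 ⊕ 0x2 = 0x4.
P[3]: D(K, 0x7) = 0x2; 0x2 ⊕ 0x3 = 0x1.
P[4]: D(K, 0xC) = 0xD; 0xD ⊕ 0x7 = 0xA.

P[1] = 0x6, P[2] = 0x4, P[3] = 0x1, P[4] = 0xA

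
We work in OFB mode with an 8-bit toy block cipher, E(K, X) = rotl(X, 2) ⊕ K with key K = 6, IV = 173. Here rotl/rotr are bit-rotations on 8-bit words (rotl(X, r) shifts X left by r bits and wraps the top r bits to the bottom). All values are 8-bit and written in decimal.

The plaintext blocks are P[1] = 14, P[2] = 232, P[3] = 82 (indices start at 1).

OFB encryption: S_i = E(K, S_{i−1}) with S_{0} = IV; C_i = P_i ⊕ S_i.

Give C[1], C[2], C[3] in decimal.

C[1] = 190, C[2] = 44, C[3] = 71

C[1]: S = E(K, 173) = 176; 14 ⊕ 176 = 190.
C[2]: S = E(K, 176) = 196; 232 ⊕ 196 = 44.
C[3]: S = E(K, 196) = 21; 82 ⊕ 21 = 71.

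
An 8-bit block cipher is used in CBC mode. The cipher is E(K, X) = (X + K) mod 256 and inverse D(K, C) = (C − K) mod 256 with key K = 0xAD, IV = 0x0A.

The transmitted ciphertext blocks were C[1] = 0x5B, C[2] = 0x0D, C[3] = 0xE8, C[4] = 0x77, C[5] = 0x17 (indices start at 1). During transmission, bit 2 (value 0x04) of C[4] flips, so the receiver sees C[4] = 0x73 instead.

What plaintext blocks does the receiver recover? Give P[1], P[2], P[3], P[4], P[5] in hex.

CBC decryption: P_i = D(K, C_i) ⊕ C_{i−1}, with C_{0} = IV.
Only C[4] changed, to 0x73. In CBC, a change in C_i garbles P_i and flips the same bit in P_{i+1}. Decrypting the received ciphertext:
P[1]: D(K, 0x5B) = 0xAE; 0xAE ⊕ 0x0A = 0xA4.
P[2]: D(K, 0x0D) = 0x60; 0x60 ⊕ 0x5B = 0x3B.
P[3]: D(K, 0xE8) = 0x3B; 0x3B ⊕ 0x0D = 0x36.
P[4]: D(K, 0x73) = 0xC6; 0xC6 ⊕ 0xE8 = 0x2E.
P[5]: D(K, 0x17) = 0x6A; 0x6A ⊕ 0x73 = 0x19.
Blocks that differ from the original plaintext: P[4], P[5].

P[1] = 0xA4, P[2] = 0x3B, P[3] = 0x36, P[4] = 0x2E, P[5] = 0x19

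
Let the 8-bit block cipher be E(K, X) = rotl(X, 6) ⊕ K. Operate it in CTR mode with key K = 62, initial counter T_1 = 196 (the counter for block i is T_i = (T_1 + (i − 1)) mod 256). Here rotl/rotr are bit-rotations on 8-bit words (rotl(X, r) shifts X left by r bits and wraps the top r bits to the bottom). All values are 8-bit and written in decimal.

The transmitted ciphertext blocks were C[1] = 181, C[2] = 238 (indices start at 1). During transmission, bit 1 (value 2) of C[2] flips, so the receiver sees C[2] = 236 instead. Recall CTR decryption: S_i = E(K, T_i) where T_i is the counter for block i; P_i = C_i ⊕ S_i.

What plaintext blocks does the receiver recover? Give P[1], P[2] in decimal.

Only C[2] changed, to 236. In CTR, a change in C_i flips the same bit in P_i only; the keystream is unaffected. Decrypting the received ciphertext:
P[1]: T = 196, S = E(K, T) = 15; 181 ⊕ 15 = 186.
P[2]: T = 197, S = E(K, T) = 79; 236 ⊕ 79 = 163.
Blocks that differ from the original plaintext: P[2].

P[1] = 186, P[2] = 163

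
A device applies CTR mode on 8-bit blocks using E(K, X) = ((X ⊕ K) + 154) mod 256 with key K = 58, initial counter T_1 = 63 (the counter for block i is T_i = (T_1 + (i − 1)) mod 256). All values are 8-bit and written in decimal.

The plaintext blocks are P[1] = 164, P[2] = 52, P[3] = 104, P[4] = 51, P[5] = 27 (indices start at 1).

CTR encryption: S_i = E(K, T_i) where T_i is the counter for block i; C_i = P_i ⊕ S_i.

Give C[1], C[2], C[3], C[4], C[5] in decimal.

C[1] = 59, C[2] = 32, C[3] = 125, C[4] = 33, C[5] = 8

C[1]: T = 63, S = E(K, T) = 159; 164 ⊕ 159 = 59.
C[2]: T = 64, S = E(K, T) = 20; 52 ⊕ 20 = 32.
C[3]: T = 65, S = E(K, T) = 21; 104 ⊕ 21 = 125.
C[4]: T = 66, S = E(K, T) = 18; 51 ⊕ 18 = 33.
C[5]: T = 67, S = E(K, T) = 19; 27 ⊕ 19 = 8.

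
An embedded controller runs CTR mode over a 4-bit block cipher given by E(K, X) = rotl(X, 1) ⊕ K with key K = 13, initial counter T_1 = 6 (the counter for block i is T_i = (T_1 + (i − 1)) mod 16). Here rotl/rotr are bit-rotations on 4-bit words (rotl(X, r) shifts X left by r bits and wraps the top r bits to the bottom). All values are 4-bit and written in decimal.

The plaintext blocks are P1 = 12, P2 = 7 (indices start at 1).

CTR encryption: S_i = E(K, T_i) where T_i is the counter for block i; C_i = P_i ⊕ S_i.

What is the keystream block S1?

1

C1: T = 6, S = E(K, T) = 1; 12 ⊕ 1 = 13.
So S1 = 1.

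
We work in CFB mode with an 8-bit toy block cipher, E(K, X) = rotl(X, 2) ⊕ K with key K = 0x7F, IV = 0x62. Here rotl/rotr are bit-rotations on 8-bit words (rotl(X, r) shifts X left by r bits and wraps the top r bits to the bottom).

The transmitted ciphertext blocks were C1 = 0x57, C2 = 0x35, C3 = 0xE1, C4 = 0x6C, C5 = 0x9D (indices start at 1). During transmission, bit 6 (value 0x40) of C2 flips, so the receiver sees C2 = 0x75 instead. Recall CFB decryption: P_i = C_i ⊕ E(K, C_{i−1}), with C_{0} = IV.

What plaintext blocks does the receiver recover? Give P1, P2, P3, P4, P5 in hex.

P1 = 0xA1, P2 = 0x57, P3 = 0x4B, P4 = 0x94, P5 = 0x53

Only C2 changed, to 0x75. In CFB, a change in C_i flips the same bit in P_i and garbles P_{i+1}. Decrypting the received ciphertext:
P1: E(K, 0x62) = 0xF6; 0x57 ⊕ 0xF6 = 0xA1.
P2: E(K, 0x57) = 0x22; 0x75 ⊕ 0x22 = 0x57.
P3: E(K, 0x75) = 0xAA; 0xE1 ⊕ 0xAA = 0x4B.
P4: E(K, 0xE1) = 0xF8; 0x6C ⊕ 0xF8 = 0x94.
P5: E(K, 0x6C) = 0xCE; 0x9D ⊕ 0xCE = 0x53.
Blocks that differ from the original plaintext: P2, P3.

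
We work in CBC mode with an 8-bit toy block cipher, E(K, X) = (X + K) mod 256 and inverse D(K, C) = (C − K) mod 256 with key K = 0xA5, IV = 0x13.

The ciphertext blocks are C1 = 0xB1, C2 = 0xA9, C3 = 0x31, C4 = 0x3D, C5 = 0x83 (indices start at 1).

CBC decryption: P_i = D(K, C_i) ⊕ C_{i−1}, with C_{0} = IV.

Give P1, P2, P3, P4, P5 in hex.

P1: D(K, 0xB1) = 0x0C; 0x0C ⊕ 0x13 = 0x1F.
P2: D(K, 0xA9) = 0x04; 0x04 ⊕ 0xB1 = 0xB5.
P3: D(K, 0x31) = 0x8C; 0x8C ⊕ 0xA9 = 0x25.
P4: D(K, 0x3D) = 0x98; 0x98 ⊕ 0x31 = 0xA9.
P5: D(K, 0x83) = 0xDE; 0xDE ⊕ 0x3D = 0xE3.

P1 = 0x1F, P2 = 0xB5, P3 = 0x25, P4 = 0xA9, P5 = 0xE3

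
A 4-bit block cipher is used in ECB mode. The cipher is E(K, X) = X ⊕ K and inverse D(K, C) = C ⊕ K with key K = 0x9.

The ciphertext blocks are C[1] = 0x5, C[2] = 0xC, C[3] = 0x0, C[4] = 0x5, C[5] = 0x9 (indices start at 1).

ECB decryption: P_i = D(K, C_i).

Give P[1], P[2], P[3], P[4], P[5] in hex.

P[1]: D(K, 0x5) = 0xC.
P[2]: D(K, 0xC) = 0x5.
P[3]: D(K, 0x0) = 0x9.
P[4]: D(K, 0x5) = 0xC.
P[5]: D(K, 0x9) = 0x0.

P[1] = 0xC, P[2] = 0x5, P[3] = 0x9, P[4] = 0xC, P[5] = 0x0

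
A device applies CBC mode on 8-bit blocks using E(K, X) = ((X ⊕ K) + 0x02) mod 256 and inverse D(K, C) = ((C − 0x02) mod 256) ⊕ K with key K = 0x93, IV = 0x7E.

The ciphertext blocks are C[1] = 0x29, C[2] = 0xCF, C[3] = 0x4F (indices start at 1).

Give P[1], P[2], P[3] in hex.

CBC decryption: P_i = D(K, C_i) ⊕ C_{i−1}, with C_{0} = IV.
P[1]: D(K, 0x29) = 0xB4; 0xB4 ⊕ 0x7E = 0xCA.
P[2]: D(K, 0xCF) = 0x5E; 0x5E ⊕ 0x29 = 0x77.
P[3]: D(K, 0x4F) = 0xDE; 0xDE ⊕ 0xCF = 0x11.

P[1] = 0xCA, P[2] = 0x77, P[3] = 0x11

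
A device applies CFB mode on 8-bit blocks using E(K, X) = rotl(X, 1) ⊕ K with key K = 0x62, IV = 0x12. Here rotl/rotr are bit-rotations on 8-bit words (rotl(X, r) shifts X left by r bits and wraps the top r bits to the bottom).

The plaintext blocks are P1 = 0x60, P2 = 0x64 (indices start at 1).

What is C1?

CFB encryption: C_i = P_i ⊕ E(K, C_{i−1}), with C_{0} = IV.
C1: E(K, 0x12) = 0x46; 0x60 ⊕ 0x46 = 0x26.

C1 = 0x26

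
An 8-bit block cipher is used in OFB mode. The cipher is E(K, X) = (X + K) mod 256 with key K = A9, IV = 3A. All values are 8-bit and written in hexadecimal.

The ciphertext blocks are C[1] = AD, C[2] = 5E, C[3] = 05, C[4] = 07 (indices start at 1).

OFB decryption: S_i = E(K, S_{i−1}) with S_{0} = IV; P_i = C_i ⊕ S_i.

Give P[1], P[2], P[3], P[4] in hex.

P[1]: S = E(K, 3A) = E3; AD ⊕ E3 = 4E.
P[2]: S = E(K, E3) = 8C; 5E ⊕ 8C = D2.
P[3]: S = E(K, 8C) = 35; 05 ⊕ 35 = 30.
P[4]: S = E(K, 35) = DE; 07 ⊕ DE = D9.

P[1] = 4E, P[2] = D2, P[3] = 30, P[4] = D9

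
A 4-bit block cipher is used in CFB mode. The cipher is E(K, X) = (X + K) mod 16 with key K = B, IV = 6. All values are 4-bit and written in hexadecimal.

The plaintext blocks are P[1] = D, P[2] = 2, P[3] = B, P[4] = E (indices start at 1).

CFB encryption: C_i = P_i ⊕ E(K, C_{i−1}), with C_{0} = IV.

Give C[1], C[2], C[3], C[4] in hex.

C[1]: E(K, 6) = 1; D ⊕ 1 = C.
C[2]: E(K, C) = 7; 2 ⊕ 7 = 5.
C[3]: E(K, 5) = 0; B ⊕ 0 = B.
C[4]: E(K, B) = 6; E ⊕ 6 = 8.

C[1] = C, C[2] = 5, C[3] = B, C[4] = 8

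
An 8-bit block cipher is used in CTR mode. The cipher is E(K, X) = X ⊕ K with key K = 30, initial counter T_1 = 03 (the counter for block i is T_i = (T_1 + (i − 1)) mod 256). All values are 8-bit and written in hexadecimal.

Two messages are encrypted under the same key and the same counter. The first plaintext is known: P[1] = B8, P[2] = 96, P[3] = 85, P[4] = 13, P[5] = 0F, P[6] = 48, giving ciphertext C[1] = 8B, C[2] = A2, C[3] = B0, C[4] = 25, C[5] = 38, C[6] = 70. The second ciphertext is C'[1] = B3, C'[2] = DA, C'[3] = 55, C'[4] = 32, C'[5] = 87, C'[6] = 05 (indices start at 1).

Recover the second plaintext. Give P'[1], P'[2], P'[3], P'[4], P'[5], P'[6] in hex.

P'[1] = 80, P'[2] = EE, P'[3] = 60, P'[4] = 04, P'[5] = B0, P'[6] = 3D

In CTR with a reused counter, both messages share the same keystream S_i, so C_i ⊕ C'_i = P_i ⊕ P'_i and thus P'_i = P_i ⊕ C_i ⊕ C'_i.
P'[1]: B8 ⊕ 8B ⊕ B3 = 80.
P'[2]: 96 ⊕ A2 ⊕ DA = EE.
P'[3]: 85 ⊕ B0 ⊕ 55 = 60.
P'[4]: 13 ⊕ 25 ⊕ 32 = 04.
P'[5]: 0F ⊕ 38 ⊕ 87 = B0.
P'[6]: 48 ⊕ 70 ⊕ 05 = 3D.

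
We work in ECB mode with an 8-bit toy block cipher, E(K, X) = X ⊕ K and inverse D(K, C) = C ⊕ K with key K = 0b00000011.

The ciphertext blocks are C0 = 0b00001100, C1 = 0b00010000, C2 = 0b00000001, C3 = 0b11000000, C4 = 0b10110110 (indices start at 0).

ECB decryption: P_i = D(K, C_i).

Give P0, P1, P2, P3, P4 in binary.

P0: D(K, 0b00001100) = 0b00001111.
P1: D(K, 0b00010000) = 0b00010011.
P2: D(K, 0b00000001) = 0b00000010.
P3: D(K, 0b11000000) = 0b11000011.
P4: D(K, 0b10110110) = 0b10110101.

P0 = 0b00001111, P1 = 0b00010011, P2 = 0b00000010, P3 = 0b11000011, P4 = 0b10110101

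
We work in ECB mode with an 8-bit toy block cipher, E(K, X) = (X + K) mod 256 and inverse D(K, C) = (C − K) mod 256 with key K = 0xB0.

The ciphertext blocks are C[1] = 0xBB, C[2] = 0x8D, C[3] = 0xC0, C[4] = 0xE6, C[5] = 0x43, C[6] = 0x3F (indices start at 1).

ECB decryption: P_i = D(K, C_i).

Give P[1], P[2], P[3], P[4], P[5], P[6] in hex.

P[1] = 0x0B, P[2] = 0xDD, P[3] = 0x10, P[4] = 0x36, P[5] = 0x93, P[6] = 0x8F

P[1]: D(K, 0xBB) = 0x0B.
P[2]: D(K, 0x8D) = 0xDD.
P[3]: D(K, 0xC0) = 0x10.
P[4]: D(K, 0xE6) = 0x36.
P[5]: D(K, 0x43) = 0x93.
P[6]: D(K, 0x3F) = 0x8F.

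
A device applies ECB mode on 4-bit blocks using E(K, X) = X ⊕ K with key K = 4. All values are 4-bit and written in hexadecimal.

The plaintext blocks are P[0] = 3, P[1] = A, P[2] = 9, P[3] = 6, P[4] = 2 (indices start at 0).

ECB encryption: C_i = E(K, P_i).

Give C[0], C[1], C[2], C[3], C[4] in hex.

C[0]: E(K, 3) = 7.
C[1]: E(K, A) = E.
C[2]: E(K, 9) = D.
C[3]: E(K, 6) = 2.
C[4]: E(K, 2) = 6.

C[0] = 7, C[1] = E, C[2] = D, C[3] = 2, C[4] = 6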